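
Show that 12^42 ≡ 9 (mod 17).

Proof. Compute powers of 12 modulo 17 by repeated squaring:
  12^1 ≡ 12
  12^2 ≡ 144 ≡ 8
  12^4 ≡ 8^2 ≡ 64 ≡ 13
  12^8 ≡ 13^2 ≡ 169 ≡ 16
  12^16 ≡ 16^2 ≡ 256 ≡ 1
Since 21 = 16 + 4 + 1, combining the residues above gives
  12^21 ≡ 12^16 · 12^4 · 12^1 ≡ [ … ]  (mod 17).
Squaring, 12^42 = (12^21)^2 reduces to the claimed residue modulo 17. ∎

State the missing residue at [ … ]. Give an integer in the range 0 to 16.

12^16 · 12^4 · 12^1 ≡ 1 · 13 · 12 = 156.
156 mod 17 = 3, so 12^21 ≡ 3 (mod 17).

3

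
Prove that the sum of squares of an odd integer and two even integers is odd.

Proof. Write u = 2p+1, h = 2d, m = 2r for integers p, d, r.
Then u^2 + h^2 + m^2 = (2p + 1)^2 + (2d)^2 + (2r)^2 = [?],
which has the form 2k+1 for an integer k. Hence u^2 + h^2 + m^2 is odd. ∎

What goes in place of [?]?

2(2d^2 + 2p^2 + 2p + 2r^2) + 1

(2p + 1)^2 + (2d)^2 + (2r)^2 = 4d^2 + 4p^2 + 4p + 4r^2 + 1
= 2(2d^2 + 2p^2 + 2p + 2r^2) + 1.
Since 2d^2 + 2p^2 + 2p + 2r^2 is an integer, the sum of squares is of the form 2k+1 for an integer k.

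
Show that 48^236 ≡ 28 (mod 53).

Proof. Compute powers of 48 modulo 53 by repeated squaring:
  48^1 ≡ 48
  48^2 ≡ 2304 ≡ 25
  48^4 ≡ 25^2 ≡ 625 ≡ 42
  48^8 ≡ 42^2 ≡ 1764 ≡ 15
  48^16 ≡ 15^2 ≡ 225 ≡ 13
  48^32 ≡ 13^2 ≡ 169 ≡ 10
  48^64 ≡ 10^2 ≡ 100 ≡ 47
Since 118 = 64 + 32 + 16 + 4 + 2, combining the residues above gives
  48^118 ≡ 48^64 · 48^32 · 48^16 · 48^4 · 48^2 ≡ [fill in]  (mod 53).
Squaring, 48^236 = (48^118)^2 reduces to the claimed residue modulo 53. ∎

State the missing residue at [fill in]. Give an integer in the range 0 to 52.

48^64 · 48^32 · 48^16 · 48^4 · 48^2 ≡ 47 · 10 · 13 · 42 · 25 = 6415500.
6415500 mod 53 = 9, so 48^118 ≡ 9 (mod 53).

9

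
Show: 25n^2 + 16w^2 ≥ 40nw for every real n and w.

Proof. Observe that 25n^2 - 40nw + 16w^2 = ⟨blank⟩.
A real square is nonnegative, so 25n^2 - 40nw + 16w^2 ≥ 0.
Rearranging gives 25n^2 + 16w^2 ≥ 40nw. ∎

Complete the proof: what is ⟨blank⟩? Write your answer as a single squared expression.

The leading and trailing coefficients are 5^2 and 4^2, and 40 = 2·5·4, so the trinomial is (5n - 4w)^2.
Hence 25n^2 - 40nw + 16w^2 ≥ 0.

(5n - 4w)^2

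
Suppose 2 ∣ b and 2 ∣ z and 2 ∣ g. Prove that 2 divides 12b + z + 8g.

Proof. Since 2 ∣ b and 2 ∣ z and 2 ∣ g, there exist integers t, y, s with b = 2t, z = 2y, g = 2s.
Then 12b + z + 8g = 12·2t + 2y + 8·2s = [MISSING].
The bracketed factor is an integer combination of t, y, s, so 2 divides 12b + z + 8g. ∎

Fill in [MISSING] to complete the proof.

2(8s + 12t + y)

Pull the common 2 out of every term: 12·2t + 2y + 8·2s = 2(8s + 12t + y).
8s + 12t + y is an integer, which exhibits the divisibility.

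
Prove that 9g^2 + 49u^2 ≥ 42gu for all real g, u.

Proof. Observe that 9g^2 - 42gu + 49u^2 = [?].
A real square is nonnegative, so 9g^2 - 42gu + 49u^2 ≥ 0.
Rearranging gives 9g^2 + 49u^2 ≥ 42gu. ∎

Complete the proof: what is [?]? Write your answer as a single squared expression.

(3g - 7u)^2

The leading and trailing coefficients are 3^2 and 7^2, and 42 = 2·3·7, so the trinomial is (3g - 7u)^2.
Hence 9g^2 - 42gu + 49u^2 ≥ 0.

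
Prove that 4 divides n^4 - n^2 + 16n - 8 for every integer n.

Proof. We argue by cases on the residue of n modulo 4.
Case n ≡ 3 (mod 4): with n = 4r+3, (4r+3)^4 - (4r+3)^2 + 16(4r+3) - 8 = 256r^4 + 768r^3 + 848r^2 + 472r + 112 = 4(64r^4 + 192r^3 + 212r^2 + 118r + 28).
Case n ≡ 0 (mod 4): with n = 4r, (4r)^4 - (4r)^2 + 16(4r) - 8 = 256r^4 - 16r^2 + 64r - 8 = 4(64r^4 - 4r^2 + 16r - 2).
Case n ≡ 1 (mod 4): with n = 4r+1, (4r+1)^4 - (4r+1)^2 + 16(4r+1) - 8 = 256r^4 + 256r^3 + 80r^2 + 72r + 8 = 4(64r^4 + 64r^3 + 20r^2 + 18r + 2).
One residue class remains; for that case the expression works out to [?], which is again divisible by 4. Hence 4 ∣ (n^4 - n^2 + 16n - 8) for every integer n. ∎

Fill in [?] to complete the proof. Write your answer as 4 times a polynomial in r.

4(64r^4 + 128r^3 + 92r^2 + 44r + 9)

Only n ≡ 2 (mod 4) is unaccounted for. Put n = 4r+2:
(4r+2)^4 - (4r+2)^2 + 16(4r+2) - 8 expands to 256r^4 + 512r^3 + 368r^2 + 176r + 36,
and factoring out 4 leaves 4(64r^4 + 128r^3 + 92r^2 + 44r + 9).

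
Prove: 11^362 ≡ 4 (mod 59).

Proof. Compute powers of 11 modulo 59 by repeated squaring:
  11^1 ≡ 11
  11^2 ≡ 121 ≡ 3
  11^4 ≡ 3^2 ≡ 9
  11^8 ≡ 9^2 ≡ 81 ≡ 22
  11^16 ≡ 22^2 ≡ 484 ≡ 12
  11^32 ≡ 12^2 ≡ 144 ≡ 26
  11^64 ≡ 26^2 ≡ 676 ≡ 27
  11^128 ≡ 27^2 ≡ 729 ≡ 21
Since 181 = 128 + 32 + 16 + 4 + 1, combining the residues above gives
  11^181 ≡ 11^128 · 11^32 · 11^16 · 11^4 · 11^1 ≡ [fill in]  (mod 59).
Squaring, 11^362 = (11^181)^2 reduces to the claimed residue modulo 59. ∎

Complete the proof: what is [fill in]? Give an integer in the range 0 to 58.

Multiply the listed residues: 21 · 26 · 12 · 9 · 11 = 546 → 6552 → 58968 → 648648.
Reducing modulo 59: 648648 = 10994·59 + 2, so 11^181 ≡ 2.

2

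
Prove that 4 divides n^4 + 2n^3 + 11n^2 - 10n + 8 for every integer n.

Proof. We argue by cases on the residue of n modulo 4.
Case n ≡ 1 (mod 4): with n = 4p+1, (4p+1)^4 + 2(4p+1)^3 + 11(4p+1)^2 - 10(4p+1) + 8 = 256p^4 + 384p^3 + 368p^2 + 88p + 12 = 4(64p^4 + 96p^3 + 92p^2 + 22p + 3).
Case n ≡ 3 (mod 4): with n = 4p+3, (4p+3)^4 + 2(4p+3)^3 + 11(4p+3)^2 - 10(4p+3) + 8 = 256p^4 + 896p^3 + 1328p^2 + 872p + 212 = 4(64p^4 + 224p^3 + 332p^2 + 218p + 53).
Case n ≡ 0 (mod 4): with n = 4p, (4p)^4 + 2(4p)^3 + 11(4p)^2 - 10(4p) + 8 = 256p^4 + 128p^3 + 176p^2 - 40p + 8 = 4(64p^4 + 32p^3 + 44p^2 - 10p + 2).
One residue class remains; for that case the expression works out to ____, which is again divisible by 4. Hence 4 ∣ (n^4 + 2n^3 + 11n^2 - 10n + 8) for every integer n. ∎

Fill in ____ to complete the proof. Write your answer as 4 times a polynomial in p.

Only n ≡ 2 (mod 4) is unaccounted for. Put n = 4p+2:
(4p+2)^4 + 2(4p+2)^3 + 11(4p+2)^2 - 10(4p+2) + 8 expands to 256p^4 + 640p^3 + 752p^2 + 360p + 64,
and factoring out 4 leaves 4(64p^4 + 160p^3 + 188p^2 + 90p + 16).

4(64p^4 + 160p^3 + 188p^2 + 90p + 16)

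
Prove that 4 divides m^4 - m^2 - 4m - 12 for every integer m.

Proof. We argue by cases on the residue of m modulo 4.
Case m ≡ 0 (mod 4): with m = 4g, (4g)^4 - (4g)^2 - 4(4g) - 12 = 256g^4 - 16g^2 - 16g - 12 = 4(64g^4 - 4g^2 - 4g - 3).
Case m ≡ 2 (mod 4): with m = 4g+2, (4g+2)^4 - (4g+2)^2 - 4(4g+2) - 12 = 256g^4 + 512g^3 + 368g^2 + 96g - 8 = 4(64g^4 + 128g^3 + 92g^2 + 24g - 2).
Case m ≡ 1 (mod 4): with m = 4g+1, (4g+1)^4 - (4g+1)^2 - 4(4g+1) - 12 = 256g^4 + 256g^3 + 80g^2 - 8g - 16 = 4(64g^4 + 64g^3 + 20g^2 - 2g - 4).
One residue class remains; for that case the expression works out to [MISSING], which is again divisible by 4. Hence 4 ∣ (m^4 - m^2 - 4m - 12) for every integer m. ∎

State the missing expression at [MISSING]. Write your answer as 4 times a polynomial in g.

The residues treated are {0, 2, 1}, so the missing case is m ≡ 3 (mod 4); write m = 4g+3.
Then (4g+3)^4 - (4g+3)^2 - 4(4g+3) - 12 = 256g^4 + 768g^3 + 848g^2 + 392g + 48 = 4(64g^4 + 192g^3 + 212g^2 + 98g + 12).

4(64g^4 + 192g^3 + 212g^2 + 98g + 12)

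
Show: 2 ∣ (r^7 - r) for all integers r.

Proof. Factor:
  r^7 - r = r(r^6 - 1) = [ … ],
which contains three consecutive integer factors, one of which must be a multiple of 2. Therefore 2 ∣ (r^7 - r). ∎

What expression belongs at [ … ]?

r^6 - 1 = (r^2 - 1)(r^4 + r^2 + 1), and r^2 - 1 = (r-1)(r+1).
So r(r^6 - 1) = (r - 1)r(r + 1)(r^4 + r^2 + 1).

(r - 1)r(r + 1)(r^4 + r^2 + 1)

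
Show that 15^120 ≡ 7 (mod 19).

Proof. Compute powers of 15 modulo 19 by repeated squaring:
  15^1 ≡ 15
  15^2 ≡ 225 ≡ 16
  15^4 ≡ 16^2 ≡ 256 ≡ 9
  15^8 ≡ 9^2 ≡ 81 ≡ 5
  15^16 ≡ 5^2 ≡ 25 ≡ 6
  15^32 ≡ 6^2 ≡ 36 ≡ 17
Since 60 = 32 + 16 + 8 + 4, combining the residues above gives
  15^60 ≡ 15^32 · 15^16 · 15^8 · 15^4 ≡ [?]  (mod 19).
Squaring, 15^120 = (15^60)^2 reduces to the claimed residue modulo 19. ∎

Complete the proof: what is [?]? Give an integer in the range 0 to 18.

Multiply the listed residues: 17 · 6 · 5 · 9 = 102 → 510 → 4590.
Reducing modulo 19: 4590 = 241·19 + 11, so 15^60 ≡ 11.

11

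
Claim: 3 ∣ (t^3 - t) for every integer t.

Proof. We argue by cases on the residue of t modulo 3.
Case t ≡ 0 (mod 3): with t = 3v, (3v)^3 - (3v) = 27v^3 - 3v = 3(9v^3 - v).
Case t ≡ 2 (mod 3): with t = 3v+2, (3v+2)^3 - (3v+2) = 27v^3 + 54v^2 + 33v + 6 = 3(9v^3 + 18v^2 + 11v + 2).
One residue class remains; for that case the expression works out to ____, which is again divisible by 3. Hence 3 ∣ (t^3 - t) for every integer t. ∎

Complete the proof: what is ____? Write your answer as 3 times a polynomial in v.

Only t ≡ 1 (mod 3) is unaccounted for. Put t = 3v+1:
(3v+1)^3 - (3v+1) expands to 27v^3 + 27v^2 + 6v,
and factoring out 3 leaves 3(9v^3 + 9v^2 + 2v).

3(9v^3 + 9v^2 + 2v)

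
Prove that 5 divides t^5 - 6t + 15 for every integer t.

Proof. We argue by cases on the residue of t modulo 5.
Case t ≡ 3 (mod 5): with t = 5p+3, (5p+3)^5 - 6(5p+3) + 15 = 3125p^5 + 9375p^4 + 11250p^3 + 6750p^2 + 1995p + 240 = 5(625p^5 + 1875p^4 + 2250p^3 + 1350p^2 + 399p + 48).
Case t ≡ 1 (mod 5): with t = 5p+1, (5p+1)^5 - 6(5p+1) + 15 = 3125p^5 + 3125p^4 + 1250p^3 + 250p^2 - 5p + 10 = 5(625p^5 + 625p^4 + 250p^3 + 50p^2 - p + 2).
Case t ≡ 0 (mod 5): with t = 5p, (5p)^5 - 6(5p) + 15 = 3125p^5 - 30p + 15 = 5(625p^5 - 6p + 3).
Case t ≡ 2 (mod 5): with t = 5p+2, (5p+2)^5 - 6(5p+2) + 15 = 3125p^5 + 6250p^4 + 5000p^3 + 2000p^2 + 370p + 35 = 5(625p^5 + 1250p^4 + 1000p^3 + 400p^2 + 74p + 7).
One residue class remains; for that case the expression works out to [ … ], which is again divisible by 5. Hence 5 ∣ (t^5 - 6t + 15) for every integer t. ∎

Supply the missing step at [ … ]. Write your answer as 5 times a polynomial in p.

The residues treated are {3, 1, 0, 2}, so the missing case is t ≡ 4 (mod 5); write t = 5p+4.
Then (5p+4)^5 - 6(5p+4) + 15 = 3125p^5 + 12500p^4 + 20000p^3 + 16000p^2 + 6370p + 1015 = 5(625p^5 + 2500p^4 + 4000p^3 + 3200p^2 + 1274p + 203).

5(625p^5 + 2500p^4 + 4000p^3 + 3200p^2 + 1274p + 203)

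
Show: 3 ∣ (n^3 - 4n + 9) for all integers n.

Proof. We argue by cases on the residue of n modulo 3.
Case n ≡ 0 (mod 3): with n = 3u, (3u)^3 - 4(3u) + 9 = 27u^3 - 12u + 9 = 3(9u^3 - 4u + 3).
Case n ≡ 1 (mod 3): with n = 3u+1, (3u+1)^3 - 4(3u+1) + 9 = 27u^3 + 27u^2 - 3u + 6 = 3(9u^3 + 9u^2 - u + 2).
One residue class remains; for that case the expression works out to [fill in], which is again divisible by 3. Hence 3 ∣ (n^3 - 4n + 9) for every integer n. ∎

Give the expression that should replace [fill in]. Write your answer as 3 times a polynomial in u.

Only n ≡ 2 (mod 3) is unaccounted for. Put n = 3u+2:
(3u+2)^3 - 4(3u+2) + 9 expands to 27u^3 + 54u^2 + 24u + 9,
and factoring out 3 leaves 3(9u^3 + 18u^2 + 8u + 3).

3(9u^3 + 18u^2 + 8u + 3)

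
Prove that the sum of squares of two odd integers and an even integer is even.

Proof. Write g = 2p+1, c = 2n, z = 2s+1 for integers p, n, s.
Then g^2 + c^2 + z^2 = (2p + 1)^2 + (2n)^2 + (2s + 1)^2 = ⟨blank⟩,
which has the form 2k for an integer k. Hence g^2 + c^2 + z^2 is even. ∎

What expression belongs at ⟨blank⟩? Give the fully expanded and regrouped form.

(2p + 1)^2 + (2n)^2 + (2s + 1)^2 = 4n^2 + 4p^2 + 4p + 4s^2 + 4s + 2
= 2(2n^2 + 2p^2 + 2p + 2s^2 + 2s + 1).
Since 2n^2 + 2p^2 + 2p + 2s^2 + 2s + 1 is an integer, the sum of squares is of the form 2k for an integer k.

2(2n^2 + 2p^2 + 2p + 2s^2 + 2s + 1)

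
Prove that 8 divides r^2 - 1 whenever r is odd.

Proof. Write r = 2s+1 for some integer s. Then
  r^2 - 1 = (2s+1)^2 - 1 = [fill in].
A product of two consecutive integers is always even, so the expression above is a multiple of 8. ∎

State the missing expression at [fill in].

4s(s + 1)

(2s+1)^2 - 1 = 4s^2 + 4s + 1 - 1 = 4s^2 + 4s = 4s(s+1).
Since s and s+1 are consecutive, s(s+1) is even, and 4·(even) is a multiple of 8.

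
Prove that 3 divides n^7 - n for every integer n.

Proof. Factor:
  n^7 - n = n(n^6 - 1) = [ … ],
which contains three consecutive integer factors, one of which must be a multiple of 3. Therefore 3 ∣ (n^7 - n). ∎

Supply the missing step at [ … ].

n^6 - 1 = (n^2 - 1)(n^4 + n^2 + 1), and n^2 - 1 = (n-1)(n+1).
So n(n^6 - 1) = (n - 1)n(n + 1)(n^4 + n^2 + 1).

(n - 1)n(n + 1)(n^4 + n^2 + 1)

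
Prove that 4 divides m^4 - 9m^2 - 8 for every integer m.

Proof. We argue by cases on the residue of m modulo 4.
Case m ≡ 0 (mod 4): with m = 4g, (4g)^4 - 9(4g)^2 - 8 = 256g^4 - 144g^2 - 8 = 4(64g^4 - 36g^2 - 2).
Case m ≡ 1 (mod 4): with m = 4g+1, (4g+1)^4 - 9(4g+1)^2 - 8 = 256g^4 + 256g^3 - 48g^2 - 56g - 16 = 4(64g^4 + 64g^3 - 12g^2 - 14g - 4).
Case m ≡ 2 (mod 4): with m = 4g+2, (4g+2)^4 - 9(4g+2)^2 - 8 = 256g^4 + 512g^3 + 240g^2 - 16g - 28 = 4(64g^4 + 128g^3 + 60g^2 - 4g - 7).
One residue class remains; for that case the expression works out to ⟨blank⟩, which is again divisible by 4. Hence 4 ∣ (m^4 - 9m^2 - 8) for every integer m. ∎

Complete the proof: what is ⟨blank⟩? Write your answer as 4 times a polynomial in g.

4(64g^4 + 192g^3 + 180g^2 + 54g - 2)

Only m ≡ 3 (mod 4) is unaccounted for. Put m = 4g+3:
(4g+3)^4 - 9(4g+3)^2 - 8 expands to 256g^4 + 768g^3 + 720g^2 + 216g - 8,
and factoring out 4 leaves 4(64g^4 + 192g^3 + 180g^2 + 54g - 2).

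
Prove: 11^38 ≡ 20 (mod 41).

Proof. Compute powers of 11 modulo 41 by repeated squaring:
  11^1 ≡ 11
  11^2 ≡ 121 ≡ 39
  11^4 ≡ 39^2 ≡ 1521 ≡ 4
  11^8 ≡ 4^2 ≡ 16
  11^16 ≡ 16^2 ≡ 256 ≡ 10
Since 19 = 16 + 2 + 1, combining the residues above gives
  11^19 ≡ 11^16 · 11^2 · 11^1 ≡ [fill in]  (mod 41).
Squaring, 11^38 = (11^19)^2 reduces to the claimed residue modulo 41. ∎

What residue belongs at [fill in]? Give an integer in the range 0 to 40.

Multiply the listed residues: 10 · 39 · 11 = 390 → 4290.
Reducing modulo 41: 4290 = 104·41 + 26, so 11^19 ≡ 26.

26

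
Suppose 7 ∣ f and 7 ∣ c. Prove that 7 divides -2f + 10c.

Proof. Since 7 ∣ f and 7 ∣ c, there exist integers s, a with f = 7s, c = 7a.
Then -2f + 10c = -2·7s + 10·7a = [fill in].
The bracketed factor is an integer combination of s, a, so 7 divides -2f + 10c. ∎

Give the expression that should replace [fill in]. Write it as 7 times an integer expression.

7(10a - 2s)

Each term has a factor of 7: -2·7s + 10·7a = 7·(10a - 2s).
Since 10a - 2s is an integer, 7 ∣ (-2f + 10c).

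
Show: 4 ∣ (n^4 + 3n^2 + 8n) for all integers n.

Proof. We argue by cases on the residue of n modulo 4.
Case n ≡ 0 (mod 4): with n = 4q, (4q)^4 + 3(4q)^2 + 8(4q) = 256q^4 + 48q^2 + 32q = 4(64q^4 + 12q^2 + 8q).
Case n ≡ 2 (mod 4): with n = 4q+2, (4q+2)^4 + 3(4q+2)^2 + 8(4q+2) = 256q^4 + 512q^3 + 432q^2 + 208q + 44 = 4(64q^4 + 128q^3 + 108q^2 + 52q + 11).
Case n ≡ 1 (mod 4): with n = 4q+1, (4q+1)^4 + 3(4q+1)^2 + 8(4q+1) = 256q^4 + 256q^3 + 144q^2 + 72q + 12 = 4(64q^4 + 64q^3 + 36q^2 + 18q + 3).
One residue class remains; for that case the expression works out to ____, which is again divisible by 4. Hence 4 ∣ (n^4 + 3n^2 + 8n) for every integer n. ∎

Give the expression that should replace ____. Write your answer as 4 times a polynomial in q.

Only n ≡ 3 (mod 4) is unaccounted for. Put n = 4q+3:
(4q+3)^4 + 3(4q+3)^2 + 8(4q+3) expands to 256q^4 + 768q^3 + 912q^2 + 536q + 132,
and factoring out 4 leaves 4(64q^4 + 192q^3 + 228q^2 + 134q + 33).

4(64q^4 + 192q^3 + 228q^2 + 134q + 33)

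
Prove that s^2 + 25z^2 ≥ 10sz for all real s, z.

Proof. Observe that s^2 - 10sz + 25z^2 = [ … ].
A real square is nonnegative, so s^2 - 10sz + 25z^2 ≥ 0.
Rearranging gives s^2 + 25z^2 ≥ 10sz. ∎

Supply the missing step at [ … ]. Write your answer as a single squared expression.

s^2 - 10sz + 25z^2 is a perfect-square trinomial: the outer terms are (s)^2 and (5z)^2, and the cross term is -2·s·5z.
So s^2 - 10sz + 25z^2 = (s - 5z)^2 ≥ 0.

(s - 5z)^2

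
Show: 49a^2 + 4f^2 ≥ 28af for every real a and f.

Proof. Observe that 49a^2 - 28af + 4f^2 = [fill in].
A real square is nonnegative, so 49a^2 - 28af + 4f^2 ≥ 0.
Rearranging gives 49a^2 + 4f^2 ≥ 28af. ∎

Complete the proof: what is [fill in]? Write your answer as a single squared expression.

(7a - 2f)^2

49a^2 - 28af + 4f^2 is a perfect-square trinomial: the outer terms are (7a)^2 and (2f)^2, and the cross term is -2·7a·2f.
So 49a^2 - 28af + 4f^2 = (7a - 2f)^2 ≥ 0.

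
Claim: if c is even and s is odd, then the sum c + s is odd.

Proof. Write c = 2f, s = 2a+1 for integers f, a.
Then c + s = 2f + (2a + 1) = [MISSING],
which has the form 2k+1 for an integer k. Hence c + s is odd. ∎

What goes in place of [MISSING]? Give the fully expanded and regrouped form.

2(a + f) + 1

Expanding: 2f + (2a + 1) = 2a + 2f + 1.
Every term except the constant is even, so this is 2(a + f) + 1,
and a + f ∈ ℤ gives the required form.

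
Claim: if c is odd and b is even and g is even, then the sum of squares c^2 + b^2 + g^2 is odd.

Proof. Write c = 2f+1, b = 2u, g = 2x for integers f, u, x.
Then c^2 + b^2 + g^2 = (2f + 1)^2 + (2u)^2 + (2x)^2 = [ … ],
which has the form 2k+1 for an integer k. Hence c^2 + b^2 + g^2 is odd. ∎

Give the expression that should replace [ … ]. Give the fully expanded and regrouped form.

(2f + 1)^2 + (2u)^2 + (2x)^2 = 4f^2 + 4f + 4u^2 + 4x^2 + 1
= 2(2f^2 + 2f + 2u^2 + 2x^2) + 1.
Since 2f^2 + 2f + 2u^2 + 2x^2 is an integer, the sum of squares is of the form 2k+1 for an integer k.

2(2f^2 + 2f + 2u^2 + 2x^2) + 1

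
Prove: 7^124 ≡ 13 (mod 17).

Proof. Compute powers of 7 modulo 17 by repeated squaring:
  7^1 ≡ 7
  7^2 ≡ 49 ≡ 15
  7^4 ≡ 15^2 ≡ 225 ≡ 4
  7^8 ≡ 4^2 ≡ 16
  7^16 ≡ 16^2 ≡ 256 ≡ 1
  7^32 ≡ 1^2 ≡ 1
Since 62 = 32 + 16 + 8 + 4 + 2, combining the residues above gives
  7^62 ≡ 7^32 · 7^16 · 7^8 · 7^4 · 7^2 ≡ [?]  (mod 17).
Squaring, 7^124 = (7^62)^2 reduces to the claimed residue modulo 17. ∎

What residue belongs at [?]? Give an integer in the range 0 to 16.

8

Multiply the listed residues: 1 · 1 · 16 · 4 · 15 = 1 → 16 → 64 → 960.
Reducing modulo 17: 960 = 56·17 + 8, so 7^62 ≡ 8.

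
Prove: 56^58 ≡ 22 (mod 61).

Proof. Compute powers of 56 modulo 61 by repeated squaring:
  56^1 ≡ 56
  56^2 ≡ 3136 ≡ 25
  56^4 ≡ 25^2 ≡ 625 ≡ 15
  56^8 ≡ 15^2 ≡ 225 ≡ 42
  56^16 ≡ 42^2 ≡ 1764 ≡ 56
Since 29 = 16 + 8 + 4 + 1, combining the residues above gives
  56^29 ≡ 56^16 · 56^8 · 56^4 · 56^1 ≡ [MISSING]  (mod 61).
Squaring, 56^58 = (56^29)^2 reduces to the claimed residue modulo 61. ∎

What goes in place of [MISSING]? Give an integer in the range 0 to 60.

56^16 · 56^8 · 56^4 · 56^1 ≡ 56 · 42 · 15 · 56 = 1975680.
1975680 mod 61 = 12, so 56^29 ≡ 12 (mod 61).

12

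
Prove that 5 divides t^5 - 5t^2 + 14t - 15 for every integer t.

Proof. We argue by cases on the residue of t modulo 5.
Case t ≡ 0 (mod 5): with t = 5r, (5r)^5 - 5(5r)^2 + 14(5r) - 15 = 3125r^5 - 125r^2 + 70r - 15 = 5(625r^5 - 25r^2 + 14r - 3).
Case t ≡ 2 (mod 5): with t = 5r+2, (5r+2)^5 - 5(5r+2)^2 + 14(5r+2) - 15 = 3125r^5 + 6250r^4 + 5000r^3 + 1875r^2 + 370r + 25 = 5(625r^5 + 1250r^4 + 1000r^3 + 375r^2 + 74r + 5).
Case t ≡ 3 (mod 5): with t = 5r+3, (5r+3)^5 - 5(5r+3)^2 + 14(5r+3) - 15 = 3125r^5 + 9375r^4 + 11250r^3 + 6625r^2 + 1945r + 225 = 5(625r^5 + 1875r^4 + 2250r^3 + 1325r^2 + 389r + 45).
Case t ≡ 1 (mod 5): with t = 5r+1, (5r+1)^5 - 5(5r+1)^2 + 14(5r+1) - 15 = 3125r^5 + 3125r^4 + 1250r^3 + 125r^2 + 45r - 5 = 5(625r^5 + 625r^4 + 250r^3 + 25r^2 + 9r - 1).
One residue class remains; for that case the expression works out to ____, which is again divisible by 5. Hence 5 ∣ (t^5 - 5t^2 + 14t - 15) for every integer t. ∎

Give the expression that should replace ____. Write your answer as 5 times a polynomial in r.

5(625r^5 + 2500r^4 + 4000r^3 + 3175r^2 + 1254r + 197)

The residues treated are {0, 2, 3, 1}, so the missing case is t ≡ 4 (mod 5); write t = 5r+4.
Then (5r+4)^5 - 5(5r+4)^2 + 14(5r+4) - 15 = 3125r^5 + 12500r^4 + 20000r^3 + 15875r^2 + 6270r + 985 = 5(625r^5 + 2500r^4 + 4000r^3 + 3175r^2 + 1254r + 197).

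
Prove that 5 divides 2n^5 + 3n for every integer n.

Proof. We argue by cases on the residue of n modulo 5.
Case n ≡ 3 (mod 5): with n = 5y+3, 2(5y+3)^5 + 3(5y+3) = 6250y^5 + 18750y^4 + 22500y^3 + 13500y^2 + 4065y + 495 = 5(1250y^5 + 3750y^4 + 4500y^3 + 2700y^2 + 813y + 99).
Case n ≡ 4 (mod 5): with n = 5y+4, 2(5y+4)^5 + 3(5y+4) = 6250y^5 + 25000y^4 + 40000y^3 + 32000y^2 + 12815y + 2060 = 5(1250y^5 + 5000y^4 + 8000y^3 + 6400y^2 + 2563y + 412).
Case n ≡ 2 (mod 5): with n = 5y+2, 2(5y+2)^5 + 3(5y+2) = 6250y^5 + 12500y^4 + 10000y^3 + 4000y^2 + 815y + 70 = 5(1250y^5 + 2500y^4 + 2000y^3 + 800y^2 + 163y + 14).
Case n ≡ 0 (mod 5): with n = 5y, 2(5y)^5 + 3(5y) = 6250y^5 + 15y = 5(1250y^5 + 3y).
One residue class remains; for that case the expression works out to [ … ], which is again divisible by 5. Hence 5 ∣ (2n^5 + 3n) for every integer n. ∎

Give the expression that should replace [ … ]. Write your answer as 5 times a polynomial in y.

The residues treated are {3, 4, 2, 0}, so the missing case is n ≡ 1 (mod 5); write n = 5y+1.
Then 2(5y+1)^5 + 3(5y+1) = 6250y^5 + 6250y^4 + 2500y^3 + 500y^2 + 65y + 5 = 5(1250y^5 + 1250y^4 + 500y^3 + 100y^2 + 13y + 1).

5(1250y^5 + 1250y^4 + 500y^3 + 100y^2 + 13y + 1)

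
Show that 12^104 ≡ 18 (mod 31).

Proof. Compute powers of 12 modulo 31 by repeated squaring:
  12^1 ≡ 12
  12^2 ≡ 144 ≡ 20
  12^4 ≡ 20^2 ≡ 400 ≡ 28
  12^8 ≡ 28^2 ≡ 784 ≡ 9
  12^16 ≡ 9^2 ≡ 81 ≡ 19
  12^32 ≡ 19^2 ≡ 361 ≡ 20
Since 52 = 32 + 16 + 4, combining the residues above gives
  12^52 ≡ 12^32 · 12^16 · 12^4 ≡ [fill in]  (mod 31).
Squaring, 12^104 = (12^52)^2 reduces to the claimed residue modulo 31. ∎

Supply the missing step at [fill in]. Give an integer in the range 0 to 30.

7

12^32 · 12^16 · 12^4 ≡ 20 · 19 · 28 = 10640.
10640 mod 31 = 7, so 12^52 ≡ 7 (mod 31).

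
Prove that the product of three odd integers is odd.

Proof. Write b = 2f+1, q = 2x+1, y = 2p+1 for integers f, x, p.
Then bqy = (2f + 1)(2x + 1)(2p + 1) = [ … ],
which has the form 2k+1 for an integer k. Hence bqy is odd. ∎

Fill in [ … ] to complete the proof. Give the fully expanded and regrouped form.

(2f + 1)(2x + 1)(2p + 1) = 8fpx + 4fp + 4fx + 2f + 4px + 2p + 2x + 1
= 2(4fpx + 2fp + 2fx + f + 2px + p + x) + 1.
Since 4fpx + 2fp + 2fx + f + 2px + p + x is an integer, the product is of the form 2k+1 for an integer k.

2(4fpx + 2fp + 2fx + f + 2px + p + x) + 1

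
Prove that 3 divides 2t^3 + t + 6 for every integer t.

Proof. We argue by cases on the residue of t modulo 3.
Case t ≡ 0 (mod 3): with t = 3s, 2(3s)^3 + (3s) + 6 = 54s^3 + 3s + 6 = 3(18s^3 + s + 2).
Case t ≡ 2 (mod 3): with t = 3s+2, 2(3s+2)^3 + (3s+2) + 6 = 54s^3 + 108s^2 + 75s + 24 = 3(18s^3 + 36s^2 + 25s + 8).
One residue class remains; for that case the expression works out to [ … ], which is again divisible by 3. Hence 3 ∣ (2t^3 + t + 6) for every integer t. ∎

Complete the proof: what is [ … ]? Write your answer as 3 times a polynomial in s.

3(18s^3 + 18s^2 + 7s + 3)

Only t ≡ 1 (mod 3) is unaccounted for. Put t = 3s+1:
2(3s+1)^3 + (3s+1) + 6 expands to 54s^3 + 54s^2 + 21s + 9,
and factoring out 3 leaves 3(18s^3 + 18s^2 + 7s + 3).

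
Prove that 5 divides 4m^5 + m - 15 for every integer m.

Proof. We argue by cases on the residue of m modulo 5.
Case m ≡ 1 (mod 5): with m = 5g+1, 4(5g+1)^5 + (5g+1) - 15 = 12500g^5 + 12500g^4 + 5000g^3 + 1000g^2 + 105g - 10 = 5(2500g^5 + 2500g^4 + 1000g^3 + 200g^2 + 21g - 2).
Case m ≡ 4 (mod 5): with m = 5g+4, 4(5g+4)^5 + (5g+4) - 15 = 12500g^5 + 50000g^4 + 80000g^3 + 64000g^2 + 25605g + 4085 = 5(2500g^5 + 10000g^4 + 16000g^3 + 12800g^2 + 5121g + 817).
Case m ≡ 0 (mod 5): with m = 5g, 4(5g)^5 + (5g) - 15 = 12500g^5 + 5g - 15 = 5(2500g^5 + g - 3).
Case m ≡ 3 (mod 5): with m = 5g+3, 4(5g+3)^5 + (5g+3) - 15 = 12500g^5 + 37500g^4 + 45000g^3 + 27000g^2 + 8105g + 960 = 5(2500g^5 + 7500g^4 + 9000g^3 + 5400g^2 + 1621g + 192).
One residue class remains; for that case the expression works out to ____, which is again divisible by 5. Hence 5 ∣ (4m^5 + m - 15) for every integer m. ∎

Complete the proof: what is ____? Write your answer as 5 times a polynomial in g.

5(2500g^5 + 5000g^4 + 4000g^3 + 1600g^2 + 321g + 23)

The residues treated are {1, 4, 0, 3}, so the missing case is m ≡ 2 (mod 5); write m = 5g+2.
Then 4(5g+2)^5 + (5g+2) - 15 = 12500g^5 + 25000g^4 + 20000g^3 + 8000g^2 + 1605g + 115 = 5(2500g^5 + 5000g^4 + 4000g^3 + 1600g^2 + 321g + 23).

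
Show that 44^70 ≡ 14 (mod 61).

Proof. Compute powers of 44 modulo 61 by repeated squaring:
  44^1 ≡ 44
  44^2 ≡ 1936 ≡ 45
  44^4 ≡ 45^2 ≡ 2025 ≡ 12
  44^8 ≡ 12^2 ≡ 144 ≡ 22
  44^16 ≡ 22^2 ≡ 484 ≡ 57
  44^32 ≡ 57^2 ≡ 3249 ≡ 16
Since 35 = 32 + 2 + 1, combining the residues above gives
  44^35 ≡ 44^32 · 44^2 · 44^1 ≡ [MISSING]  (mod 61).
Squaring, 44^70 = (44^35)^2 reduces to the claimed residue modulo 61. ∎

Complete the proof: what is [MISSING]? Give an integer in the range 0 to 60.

Multiply the listed residues: 16 · 45 · 44 = 720 → 31680.
Reducing modulo 61: 31680 = 519·61 + 21, so 44^35 ≡ 21.

21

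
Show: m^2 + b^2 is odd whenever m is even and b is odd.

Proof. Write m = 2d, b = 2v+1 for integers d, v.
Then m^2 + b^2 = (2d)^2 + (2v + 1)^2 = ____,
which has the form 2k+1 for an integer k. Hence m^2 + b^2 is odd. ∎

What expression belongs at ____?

Expanding: (2d)^2 + (2v + 1)^2 = 4d^2 + 4v^2 + 4v + 1.
Every term except the constant is even, so this is 2(2d^2 + 2v^2 + 2v) + 1,
and 2d^2 + 2v^2 + 2v ∈ ℤ gives the required form.

2(2d^2 + 2v^2 + 2v) + 1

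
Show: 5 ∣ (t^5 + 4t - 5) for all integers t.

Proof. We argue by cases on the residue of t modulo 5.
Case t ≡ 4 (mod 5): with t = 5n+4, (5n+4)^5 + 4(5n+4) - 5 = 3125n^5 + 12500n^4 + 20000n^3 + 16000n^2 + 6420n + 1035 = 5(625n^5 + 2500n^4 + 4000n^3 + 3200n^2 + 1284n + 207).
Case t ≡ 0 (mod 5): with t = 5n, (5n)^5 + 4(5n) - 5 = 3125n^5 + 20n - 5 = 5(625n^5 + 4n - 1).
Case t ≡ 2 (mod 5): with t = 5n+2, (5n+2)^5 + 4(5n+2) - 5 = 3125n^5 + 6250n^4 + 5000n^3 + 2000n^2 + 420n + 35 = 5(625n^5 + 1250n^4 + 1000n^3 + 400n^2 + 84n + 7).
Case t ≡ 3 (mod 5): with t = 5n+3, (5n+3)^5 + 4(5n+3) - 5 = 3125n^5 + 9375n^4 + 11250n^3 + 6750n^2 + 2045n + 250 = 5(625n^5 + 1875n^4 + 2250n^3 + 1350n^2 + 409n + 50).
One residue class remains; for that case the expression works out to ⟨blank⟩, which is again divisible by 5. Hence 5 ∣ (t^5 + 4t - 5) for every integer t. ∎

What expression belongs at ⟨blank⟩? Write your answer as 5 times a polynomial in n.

5(625n^5 + 625n^4 + 250n^3 + 50n^2 + 9n)

Only t ≡ 1 (mod 5) is unaccounted for. Put t = 5n+1:
(5n+1)^5 + 4(5n+1) - 5 expands to 3125n^5 + 3125n^4 + 1250n^3 + 250n^2 + 45n,
and factoring out 5 leaves 5(625n^5 + 625n^4 + 250n^3 + 50n^2 + 9n).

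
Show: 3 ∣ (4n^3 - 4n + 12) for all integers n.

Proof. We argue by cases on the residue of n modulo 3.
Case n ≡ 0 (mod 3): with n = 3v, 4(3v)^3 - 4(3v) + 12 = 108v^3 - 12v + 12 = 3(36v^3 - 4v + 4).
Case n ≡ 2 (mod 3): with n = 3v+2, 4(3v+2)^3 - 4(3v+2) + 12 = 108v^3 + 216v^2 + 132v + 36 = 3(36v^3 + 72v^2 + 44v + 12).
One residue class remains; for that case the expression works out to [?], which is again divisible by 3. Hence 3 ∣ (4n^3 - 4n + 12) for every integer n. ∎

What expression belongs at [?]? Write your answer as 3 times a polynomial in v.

Only n ≡ 1 (mod 3) is unaccounted for. Put n = 3v+1:
4(3v+1)^3 - 4(3v+1) + 12 expands to 108v^3 + 108v^2 + 24v + 12,
and factoring out 3 leaves 3(36v^3 + 36v^2 + 8v + 4).

3(36v^3 + 36v^2 + 8v + 4)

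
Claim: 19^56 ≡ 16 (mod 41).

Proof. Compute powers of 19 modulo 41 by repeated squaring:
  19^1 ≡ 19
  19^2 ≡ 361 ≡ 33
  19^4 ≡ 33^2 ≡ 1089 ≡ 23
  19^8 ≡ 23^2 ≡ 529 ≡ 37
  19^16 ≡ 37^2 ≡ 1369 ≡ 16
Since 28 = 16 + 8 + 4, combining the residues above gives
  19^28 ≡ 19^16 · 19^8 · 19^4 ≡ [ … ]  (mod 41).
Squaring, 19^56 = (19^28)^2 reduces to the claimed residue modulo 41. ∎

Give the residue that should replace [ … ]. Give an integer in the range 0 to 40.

19^16 · 19^8 · 19^4 ≡ 16 · 37 · 23 = 13616.
13616 mod 41 = 4, so 19^28 ≡ 4 (mod 41).

4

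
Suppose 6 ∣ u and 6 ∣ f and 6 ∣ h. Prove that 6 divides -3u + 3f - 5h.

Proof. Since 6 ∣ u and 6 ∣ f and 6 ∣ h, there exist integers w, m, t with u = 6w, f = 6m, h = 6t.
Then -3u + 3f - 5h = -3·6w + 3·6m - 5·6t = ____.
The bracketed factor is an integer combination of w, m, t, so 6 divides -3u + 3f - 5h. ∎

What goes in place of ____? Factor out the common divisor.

6(3m - 5t - 3w)

Pull the common 6 out of every term: -3·6w + 3·6m - 5·6t = 6(3m - 5t - 3w).
3m - 5t - 3w is an integer, which exhibits the divisibility.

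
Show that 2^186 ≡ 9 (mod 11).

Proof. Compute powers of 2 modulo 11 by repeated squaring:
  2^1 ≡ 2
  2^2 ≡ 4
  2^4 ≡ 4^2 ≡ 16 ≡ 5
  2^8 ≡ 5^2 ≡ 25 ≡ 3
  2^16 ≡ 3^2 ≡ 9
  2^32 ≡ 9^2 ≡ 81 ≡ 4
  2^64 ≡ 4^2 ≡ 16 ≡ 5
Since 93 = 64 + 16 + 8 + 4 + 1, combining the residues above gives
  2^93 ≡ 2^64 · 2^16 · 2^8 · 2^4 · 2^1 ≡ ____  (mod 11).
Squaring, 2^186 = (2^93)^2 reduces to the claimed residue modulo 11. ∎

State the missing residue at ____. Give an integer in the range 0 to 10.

Multiply the listed residues: 5 · 9 · 3 · 5 · 2 = 45 → 135 → 675 → 1350.
Reducing modulo 11: 1350 = 122·11 + 8, so 2^93 ≡ 8.

8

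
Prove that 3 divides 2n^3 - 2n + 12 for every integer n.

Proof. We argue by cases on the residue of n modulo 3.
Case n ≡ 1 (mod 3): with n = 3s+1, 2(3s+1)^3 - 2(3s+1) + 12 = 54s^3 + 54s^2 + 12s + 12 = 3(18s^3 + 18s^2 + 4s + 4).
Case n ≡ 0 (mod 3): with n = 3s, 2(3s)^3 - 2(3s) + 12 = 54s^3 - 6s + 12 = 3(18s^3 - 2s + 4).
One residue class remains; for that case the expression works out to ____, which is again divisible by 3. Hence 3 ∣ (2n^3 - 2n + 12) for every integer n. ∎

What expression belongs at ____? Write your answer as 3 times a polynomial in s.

The residues treated are {1, 0}, so the missing case is n ≡ 2 (mod 3); write n = 3s+2.
Then 2(3s+2)^3 - 2(3s+2) + 12 = 54s^3 + 108s^2 + 66s + 24 = 3(18s^3 + 36s^2 + 22s + 8).

3(18s^3 + 36s^2 + 22s + 8)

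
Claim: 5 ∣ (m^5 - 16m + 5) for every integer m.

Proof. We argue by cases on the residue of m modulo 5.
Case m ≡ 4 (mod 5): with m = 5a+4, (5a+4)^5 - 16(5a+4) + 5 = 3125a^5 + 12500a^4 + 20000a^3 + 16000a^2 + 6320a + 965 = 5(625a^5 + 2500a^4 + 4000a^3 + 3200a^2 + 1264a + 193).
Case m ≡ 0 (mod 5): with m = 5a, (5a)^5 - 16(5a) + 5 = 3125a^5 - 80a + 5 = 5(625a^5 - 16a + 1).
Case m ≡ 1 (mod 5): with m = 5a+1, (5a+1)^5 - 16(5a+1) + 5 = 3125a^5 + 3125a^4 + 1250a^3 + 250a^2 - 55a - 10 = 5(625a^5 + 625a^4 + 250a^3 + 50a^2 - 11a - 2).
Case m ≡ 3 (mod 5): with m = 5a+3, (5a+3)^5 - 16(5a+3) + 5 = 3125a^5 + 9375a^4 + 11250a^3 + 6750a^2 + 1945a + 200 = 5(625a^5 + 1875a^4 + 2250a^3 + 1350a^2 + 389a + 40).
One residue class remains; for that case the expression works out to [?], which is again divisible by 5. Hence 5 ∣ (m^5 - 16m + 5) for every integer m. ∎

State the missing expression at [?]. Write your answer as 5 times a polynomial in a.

The residues treated are {4, 0, 1, 3}, so the missing case is m ≡ 2 (mod 5); write m = 5a+2.
Then (5a+2)^5 - 16(5a+2) + 5 = 3125a^5 + 6250a^4 + 5000a^3 + 2000a^2 + 320a + 5 = 5(625a^5 + 1250a^4 + 1000a^3 + 400a^2 + 64a + 1).

5(625a^5 + 1250a^4 + 1000a^3 + 400a^2 + 64a + 1)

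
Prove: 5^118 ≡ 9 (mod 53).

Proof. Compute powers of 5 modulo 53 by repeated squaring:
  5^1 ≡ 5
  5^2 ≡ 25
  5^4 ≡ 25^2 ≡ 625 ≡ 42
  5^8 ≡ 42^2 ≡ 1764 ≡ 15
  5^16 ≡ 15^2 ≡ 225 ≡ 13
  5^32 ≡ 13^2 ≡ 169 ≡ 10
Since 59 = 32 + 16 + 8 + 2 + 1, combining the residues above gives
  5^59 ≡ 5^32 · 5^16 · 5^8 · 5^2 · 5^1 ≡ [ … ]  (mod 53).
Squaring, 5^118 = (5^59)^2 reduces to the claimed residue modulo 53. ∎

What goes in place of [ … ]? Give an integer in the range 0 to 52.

3

Multiply the listed residues: 10 · 13 · 15 · 25 · 5 = 130 → 1950 → 48750 → 243750.
Reducing modulo 53: 243750 = 4599·53 + 3, so 5^59 ≡ 3.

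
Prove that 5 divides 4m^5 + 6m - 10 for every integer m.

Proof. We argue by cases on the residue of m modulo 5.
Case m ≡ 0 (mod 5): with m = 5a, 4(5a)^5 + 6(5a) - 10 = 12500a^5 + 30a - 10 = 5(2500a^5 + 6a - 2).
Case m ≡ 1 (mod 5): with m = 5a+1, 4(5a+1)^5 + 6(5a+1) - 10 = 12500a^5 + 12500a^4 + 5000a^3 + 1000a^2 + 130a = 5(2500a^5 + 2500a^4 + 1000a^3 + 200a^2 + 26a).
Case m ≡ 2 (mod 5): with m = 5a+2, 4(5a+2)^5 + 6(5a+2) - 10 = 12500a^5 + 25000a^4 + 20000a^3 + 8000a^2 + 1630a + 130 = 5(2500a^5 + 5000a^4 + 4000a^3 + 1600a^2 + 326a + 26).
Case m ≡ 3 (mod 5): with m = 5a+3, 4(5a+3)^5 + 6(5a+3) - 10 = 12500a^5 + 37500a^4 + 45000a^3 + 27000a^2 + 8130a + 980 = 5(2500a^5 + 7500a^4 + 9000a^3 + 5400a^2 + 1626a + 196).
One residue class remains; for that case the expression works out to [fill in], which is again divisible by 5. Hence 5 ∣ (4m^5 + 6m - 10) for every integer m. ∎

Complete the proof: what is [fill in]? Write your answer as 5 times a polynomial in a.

5(2500a^5 + 10000a^4 + 16000a^3 + 12800a^2 + 5126a + 822)

The residues treated are {0, 1, 2, 3}, so the missing case is m ≡ 4 (mod 5); write m = 5a+4.
Then 4(5a+4)^5 + 6(5a+4) - 10 = 12500a^5 + 50000a^4 + 80000a^3 + 64000a^2 + 25630a + 4110 = 5(2500a^5 + 10000a^4 + 16000a^3 + 12800a^2 + 5126a + 822).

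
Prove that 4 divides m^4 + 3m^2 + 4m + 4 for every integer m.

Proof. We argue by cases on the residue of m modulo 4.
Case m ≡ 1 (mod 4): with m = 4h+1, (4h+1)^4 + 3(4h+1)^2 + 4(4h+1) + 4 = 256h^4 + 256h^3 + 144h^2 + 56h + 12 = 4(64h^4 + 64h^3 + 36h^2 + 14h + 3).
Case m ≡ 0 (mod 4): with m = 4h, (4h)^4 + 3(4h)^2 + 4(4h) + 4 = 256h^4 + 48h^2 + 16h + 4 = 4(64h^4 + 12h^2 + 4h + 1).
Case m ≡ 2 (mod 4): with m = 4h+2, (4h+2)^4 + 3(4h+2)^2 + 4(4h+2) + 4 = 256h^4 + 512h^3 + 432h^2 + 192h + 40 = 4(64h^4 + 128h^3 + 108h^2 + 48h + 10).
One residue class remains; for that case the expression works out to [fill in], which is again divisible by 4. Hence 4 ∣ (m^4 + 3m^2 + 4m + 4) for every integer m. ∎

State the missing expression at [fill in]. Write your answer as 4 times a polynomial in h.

Only m ≡ 3 (mod 4) is unaccounted for. Put m = 4h+3:
(4h+3)^4 + 3(4h+3)^2 + 4(4h+3) + 4 expands to 256h^4 + 768h^3 + 912h^2 + 520h + 124,
and factoring out 4 leaves 4(64h^4 + 192h^3 + 228h^2 + 130h + 31).

4(64h^4 + 192h^3 + 228h^2 + 130h + 31)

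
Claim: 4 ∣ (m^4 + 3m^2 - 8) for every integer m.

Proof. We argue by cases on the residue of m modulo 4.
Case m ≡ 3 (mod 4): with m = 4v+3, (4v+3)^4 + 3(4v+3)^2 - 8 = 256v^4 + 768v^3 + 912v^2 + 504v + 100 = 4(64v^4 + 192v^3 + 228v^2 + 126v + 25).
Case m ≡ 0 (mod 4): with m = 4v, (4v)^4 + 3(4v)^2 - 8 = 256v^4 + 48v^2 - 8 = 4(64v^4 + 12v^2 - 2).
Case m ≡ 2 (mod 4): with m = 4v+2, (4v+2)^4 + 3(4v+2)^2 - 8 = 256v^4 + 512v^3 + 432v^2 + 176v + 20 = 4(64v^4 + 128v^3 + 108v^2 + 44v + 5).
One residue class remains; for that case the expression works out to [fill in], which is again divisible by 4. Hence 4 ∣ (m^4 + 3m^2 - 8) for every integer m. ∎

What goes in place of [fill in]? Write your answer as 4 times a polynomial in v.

4(64v^4 + 64v^3 + 36v^2 + 10v - 1)

Only m ≡ 1 (mod 4) is unaccounted for. Put m = 4v+1:
(4v+1)^4 + 3(4v+1)^2 - 8 expands to 256v^4 + 256v^3 + 144v^2 + 40v - 4,
and factoring out 4 leaves 4(64v^4 + 64v^3 + 36v^2 + 10v - 1).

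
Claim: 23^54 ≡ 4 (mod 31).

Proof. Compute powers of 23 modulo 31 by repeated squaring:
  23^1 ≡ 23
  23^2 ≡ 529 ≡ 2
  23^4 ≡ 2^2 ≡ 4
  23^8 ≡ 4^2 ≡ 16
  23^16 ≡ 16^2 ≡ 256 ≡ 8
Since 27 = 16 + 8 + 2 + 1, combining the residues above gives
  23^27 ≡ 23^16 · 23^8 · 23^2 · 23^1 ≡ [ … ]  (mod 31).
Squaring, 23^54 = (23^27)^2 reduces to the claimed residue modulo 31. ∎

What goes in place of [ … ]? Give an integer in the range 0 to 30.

29

23^16 · 23^8 · 23^2 · 23^1 ≡ 8 · 16 · 2 · 23 = 5888.
5888 mod 31 = 29, so 23^27 ≡ 29 (mod 31).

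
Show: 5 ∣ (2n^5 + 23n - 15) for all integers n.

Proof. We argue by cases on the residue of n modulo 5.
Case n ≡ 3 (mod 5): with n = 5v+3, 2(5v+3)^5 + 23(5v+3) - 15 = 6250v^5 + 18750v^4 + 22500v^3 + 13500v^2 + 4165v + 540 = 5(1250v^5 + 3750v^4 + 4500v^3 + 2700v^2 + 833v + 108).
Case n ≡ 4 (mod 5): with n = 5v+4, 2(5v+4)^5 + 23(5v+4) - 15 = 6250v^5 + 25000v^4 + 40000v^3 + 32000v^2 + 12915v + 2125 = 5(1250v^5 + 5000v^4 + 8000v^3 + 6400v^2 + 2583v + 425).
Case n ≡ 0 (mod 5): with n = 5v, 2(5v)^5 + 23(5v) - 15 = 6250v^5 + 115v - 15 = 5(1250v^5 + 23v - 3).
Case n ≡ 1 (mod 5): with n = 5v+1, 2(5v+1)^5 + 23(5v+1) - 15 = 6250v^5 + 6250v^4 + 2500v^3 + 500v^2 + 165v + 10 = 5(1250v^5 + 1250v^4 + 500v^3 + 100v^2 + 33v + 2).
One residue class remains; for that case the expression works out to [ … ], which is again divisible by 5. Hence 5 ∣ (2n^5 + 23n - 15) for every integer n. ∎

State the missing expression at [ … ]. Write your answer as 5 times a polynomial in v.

5(1250v^5 + 2500v^4 + 2000v^3 + 800v^2 + 183v + 19)

Only n ≡ 2 (mod 5) is unaccounted for. Put n = 5v+2:
2(5v+2)^5 + 23(5v+2) - 15 expands to 6250v^5 + 12500v^4 + 10000v^3 + 4000v^2 + 915v + 95,
and factoring out 5 leaves 5(1250v^5 + 2500v^4 + 2000v^3 + 800v^2 + 183v + 19).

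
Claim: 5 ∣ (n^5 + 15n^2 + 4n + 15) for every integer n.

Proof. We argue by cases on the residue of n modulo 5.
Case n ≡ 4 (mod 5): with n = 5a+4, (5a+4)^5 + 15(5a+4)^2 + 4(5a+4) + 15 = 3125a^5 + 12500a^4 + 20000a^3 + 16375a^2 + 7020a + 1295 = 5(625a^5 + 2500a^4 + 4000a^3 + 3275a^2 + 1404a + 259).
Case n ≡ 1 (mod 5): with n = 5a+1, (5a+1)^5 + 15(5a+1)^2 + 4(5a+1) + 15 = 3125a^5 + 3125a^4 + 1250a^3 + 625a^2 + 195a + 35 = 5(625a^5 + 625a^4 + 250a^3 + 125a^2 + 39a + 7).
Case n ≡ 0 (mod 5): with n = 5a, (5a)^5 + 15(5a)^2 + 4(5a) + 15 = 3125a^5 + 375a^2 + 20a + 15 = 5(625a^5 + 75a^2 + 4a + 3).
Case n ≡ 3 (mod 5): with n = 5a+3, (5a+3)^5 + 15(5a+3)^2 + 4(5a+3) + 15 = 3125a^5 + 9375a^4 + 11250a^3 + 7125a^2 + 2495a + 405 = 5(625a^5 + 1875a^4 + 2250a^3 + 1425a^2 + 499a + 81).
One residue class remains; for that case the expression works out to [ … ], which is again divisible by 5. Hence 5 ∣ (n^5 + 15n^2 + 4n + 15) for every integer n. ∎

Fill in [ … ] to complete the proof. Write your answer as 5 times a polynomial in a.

5(625a^5 + 1250a^4 + 1000a^3 + 475a^2 + 144a + 23)

The residues treated are {4, 1, 0, 3}, so the missing case is n ≡ 2 (mod 5); write n = 5a+2.
Then (5a+2)^5 + 15(5a+2)^2 + 4(5a+2) + 15 = 3125a^5 + 6250a^4 + 5000a^3 + 2375a^2 + 720a + 115 = 5(625a^5 + 1250a^4 + 1000a^3 + 475a^2 + 144a + 23).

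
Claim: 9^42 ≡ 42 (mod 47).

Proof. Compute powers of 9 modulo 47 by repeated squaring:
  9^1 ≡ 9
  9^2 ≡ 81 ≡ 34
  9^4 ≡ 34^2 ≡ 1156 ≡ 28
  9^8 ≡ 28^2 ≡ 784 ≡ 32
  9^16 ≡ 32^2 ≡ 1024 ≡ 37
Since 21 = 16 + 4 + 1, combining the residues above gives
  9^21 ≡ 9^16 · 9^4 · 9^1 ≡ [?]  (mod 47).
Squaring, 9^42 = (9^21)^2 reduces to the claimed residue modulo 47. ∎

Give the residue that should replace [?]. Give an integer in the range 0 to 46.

18

9^16 · 9^4 · 9^1 ≡ 37 · 28 · 9 = 9324.
9324 mod 47 = 18, so 9^21 ≡ 18 (mod 47).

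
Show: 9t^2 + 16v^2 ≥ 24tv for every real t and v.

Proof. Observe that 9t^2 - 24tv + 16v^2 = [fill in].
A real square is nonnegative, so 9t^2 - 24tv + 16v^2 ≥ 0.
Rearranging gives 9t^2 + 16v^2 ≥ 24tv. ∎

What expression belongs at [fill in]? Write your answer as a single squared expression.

9t^2 - 24tv + 16v^2 is a perfect-square trinomial: the outer terms are (3t)^2 and (4v)^2, and the cross term is -2·3t·4v.
So 9t^2 - 24tv + 16v^2 = (3t - 4v)^2 ≥ 0.

(3t - 4v)^2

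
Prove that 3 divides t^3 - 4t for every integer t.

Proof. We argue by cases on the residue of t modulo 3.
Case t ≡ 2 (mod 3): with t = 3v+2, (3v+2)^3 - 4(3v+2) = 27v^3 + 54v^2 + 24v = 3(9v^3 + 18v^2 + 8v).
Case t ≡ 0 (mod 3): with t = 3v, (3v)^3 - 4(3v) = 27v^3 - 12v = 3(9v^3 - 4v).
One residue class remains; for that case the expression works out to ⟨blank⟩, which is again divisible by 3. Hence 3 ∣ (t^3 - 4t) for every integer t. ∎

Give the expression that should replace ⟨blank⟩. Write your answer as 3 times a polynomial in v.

3(9v^3 + 9v^2 - v - 1)

The residues treated are {2, 0}, so the missing case is t ≡ 1 (mod 3); write t = 3v+1.
Then (3v+1)^3 - 4(3v+1) = 27v^3 + 27v^2 - 3v - 3 = 3(9v^3 + 9v^2 - v - 1).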